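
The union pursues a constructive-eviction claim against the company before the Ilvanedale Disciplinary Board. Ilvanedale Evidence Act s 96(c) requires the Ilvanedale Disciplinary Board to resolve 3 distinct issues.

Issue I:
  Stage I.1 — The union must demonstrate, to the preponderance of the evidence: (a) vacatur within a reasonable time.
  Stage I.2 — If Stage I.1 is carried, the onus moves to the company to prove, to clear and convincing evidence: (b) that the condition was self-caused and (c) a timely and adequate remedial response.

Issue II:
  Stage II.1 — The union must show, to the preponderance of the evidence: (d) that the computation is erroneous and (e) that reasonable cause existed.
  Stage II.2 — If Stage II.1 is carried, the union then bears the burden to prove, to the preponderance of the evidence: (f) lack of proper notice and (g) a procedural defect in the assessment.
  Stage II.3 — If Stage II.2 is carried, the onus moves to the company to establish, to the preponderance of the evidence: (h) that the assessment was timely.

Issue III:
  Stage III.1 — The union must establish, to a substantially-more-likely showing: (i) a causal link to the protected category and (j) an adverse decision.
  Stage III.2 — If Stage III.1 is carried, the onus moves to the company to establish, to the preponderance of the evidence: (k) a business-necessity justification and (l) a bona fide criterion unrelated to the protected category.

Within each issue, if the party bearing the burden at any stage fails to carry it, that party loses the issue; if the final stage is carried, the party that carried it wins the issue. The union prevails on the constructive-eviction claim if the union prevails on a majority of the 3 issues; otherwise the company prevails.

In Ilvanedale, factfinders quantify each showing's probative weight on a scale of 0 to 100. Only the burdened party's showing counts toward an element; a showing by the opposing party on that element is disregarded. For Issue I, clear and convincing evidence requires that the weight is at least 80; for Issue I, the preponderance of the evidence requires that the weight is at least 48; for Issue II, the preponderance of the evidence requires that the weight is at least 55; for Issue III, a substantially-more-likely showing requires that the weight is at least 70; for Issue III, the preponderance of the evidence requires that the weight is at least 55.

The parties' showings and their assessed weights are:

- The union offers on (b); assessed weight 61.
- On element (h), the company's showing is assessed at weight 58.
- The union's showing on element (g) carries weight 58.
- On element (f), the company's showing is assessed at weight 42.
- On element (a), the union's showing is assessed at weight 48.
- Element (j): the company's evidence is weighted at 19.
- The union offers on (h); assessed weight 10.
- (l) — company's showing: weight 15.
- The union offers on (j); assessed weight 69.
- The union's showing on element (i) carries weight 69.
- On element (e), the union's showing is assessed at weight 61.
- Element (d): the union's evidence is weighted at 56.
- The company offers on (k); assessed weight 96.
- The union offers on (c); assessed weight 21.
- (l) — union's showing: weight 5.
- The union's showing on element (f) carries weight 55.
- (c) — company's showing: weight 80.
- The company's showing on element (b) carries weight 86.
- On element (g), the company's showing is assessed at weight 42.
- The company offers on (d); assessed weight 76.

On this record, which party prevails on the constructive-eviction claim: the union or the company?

company

— Issue I —
Stage I.1 — burden on union; standard: the preponderance of the evidence (weight is at least 48).
    (a): 48 ≥ 48 [met]
  The union carries Stage I.1; the company now bears the burden.
Stage I.2 — burden on company; standard: clear and convincing evidence (weight is at least 80).
    (b): 86 (union's 61 disregarded) ≥ 80 [met]
    (c): 80 (union's 21 disregarded) ≥ 80 [met]
  All elements met at the final stage.
Every stage carried; the company prevails on this issue.
— Issue II —
Stage II.1 — burden on union; standard: the preponderance of the evidence (weight is at least 55).
    (d): 56 (company's 76 disregarded) ≥ 55 [met]
    (e): 61 ≥ 55 [met]
  Stage II.1 carried; the burden remains with the union.
Stage II.2 — burden on union; standard: the preponderance of the evidence (weight is at least 55).
    (f): 55 (company's 42 disregarded) ≥ 55 [met]
    (g): 58 (company's 42 disregarded) ≥ 55 [met]
  Stage II.2 carried; the burden shifts to the company.
Stage II.3 — burden on company; standard: the preponderance of the evidence (weight is at least 55).
    (h): 58 (union's 10 disregarded) ≥ 55 [met]
  The company carries the last stage.
With every stage satisfied, the company prevails on this issue.
— Issue III —
Stage III.1 — burden on union; standard: a substantially-more-likely showing (weight is at least 70).
    (i): 69 < 70 [not met]
    (j): 69 (company's 19 disregarded) < 70 [not met]
  Stage III.1 not carried; the union fails its burden.
The analysis ends at Stage III.1; the company prevails on this issue.
Per-issue: Issue I → company; Issue II → company; Issue III → company. The union must prevail on a majority of issues; overall, the company prevails.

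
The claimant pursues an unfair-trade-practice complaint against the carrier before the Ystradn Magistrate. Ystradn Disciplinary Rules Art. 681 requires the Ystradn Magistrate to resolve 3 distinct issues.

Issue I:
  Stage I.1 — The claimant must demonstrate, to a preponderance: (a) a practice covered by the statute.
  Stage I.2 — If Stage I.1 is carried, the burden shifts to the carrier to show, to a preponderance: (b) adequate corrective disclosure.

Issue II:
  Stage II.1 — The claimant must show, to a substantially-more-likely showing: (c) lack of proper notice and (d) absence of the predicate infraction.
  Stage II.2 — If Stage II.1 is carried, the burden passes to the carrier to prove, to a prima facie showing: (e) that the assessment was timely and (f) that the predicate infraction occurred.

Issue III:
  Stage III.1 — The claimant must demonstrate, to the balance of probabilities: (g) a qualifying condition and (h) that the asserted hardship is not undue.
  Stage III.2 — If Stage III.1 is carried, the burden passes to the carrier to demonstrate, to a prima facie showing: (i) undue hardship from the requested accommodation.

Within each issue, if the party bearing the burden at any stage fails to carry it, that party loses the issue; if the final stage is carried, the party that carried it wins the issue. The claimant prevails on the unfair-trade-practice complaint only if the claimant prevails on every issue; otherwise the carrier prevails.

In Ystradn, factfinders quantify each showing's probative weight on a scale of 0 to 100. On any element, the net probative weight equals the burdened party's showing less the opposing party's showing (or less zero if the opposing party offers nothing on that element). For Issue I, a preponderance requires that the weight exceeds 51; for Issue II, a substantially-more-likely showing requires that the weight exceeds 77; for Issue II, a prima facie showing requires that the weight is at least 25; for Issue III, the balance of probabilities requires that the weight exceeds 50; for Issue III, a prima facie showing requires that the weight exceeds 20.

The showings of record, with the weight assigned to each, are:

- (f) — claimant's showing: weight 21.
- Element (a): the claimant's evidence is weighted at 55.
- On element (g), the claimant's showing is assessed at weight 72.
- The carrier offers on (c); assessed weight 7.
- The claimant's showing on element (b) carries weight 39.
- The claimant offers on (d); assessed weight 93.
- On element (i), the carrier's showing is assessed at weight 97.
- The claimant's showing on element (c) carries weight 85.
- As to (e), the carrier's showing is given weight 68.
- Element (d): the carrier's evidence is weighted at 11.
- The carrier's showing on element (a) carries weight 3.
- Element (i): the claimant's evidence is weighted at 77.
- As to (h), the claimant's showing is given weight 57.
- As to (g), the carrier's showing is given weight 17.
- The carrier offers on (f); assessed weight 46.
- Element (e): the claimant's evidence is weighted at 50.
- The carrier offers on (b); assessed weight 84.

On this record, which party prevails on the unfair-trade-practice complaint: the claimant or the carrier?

— Issue I —
At Stage I.1 the claimant must meet a preponderance (weight exceeds 51): on (a) the weight is 55 less the opposing 3 gives net 52, which does exceed 51, so (a) meets the standard.
  All elements met. The burden passes to the carrier.
At Stage I.2 the carrier must meet a preponderance (weight exceeds 51): on (b) the weight is 84 less the opposing 39 gives net 45, ≤ 51, so (b) does not meet the standard.
  Not every element is met, so the carrier fails to carry Stage I.2.
So the claimant prevails on this issue.
— Issue II —
At Stage II.1 the claimant must meet a substantially-more-likely showing (weight exceeds 77): on (c) the weight is 85 less the opposing 7 gives net 78, > 77, so (c) meets the standard; on (d) the weight is 93 less the opposing 11 gives net 82, > 77, so (d) meets the standard.
  The claimant carries Stage II.1; the carrier now bears the burden.
At Stage II.2 the carrier must meet a prima facie showing (weight is at least 25): on (e) the weight is 68 less the opposing 50 gives net 18, < 25, so (e) does not meet the standard; on (f) the weight is 46 less the opposing 21 gives net 25, which does reach 25, so (f) meets the standard.
  Stage II.2 not carried; the carrier fails its burden.
The claimant prevails on this issue.
— Issue III —
Stage III.1 (claimant, the balance of probabilities, weight exceeds 50): (g) net 72−17=55 > 50 — meets; (h) 57 > 50 — meets.
  The claimant carries Stage III.1; the carrier now bears the burden.
Stage III.2 (carrier, a prima facie showing, weight exceeds 20): (i) net 97−77=20 ≤ 20 — fails.
  Not every element is met, so the carrier fails to carry Stage III.2.
So the claimant prevails on this issue.
Per-issue: Issue I → claimant; Issue II → claimant; Issue III → claimant. The claimant must prevail on every issue; overall, the claimant prevails.

claimant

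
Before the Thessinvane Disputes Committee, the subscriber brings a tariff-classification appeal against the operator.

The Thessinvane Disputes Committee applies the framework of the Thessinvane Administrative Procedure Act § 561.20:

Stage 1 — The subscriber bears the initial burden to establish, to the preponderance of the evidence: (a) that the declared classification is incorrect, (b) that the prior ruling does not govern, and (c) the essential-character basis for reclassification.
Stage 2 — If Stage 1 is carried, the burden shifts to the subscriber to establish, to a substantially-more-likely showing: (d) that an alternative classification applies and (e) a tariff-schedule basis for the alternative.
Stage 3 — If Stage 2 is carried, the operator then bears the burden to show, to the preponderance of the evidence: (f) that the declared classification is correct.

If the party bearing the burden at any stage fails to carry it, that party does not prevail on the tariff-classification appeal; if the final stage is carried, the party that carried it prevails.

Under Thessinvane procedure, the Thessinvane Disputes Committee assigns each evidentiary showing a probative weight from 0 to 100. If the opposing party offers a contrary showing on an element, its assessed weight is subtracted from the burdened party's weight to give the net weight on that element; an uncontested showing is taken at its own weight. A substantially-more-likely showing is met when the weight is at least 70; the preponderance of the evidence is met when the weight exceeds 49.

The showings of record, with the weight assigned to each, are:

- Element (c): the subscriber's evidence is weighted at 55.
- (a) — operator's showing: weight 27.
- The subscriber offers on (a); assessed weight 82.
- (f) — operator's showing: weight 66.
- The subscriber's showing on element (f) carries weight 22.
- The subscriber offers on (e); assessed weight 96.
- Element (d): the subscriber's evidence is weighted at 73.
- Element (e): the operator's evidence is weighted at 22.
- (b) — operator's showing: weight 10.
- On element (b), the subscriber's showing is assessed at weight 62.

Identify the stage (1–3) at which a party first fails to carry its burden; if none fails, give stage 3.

stage 3

Stage 1 — burden on subscriber; standard: the preponderance of the evidence (weight exceeds 49).
    (a): 82 − 27 = 55 > 49 [met]
    (b): 62 − 10 = 52 > 49 [met]
    (c): 55 > 49 [met]
  All elements met. The subscriber retains the burden for Stage 2.
Stage 2 — burden on subscriber; standard: a substantially-more-likely showing (weight is at least 70).
    (d): 73 ≥ 70 [met]
    (e): 96 − 22 = 74 ≥ 70 [met]
  Stage 2 is satisfied; the onus moves to the operator.
Stage 3 — burden on operator; standard: the preponderance of the evidence (weight exceeds 49).
    (f): 66 − 22 = 44 ≤ 49 [not met]
  Stage 3 not carried; the operator fails its burden.
The subscriber prevails.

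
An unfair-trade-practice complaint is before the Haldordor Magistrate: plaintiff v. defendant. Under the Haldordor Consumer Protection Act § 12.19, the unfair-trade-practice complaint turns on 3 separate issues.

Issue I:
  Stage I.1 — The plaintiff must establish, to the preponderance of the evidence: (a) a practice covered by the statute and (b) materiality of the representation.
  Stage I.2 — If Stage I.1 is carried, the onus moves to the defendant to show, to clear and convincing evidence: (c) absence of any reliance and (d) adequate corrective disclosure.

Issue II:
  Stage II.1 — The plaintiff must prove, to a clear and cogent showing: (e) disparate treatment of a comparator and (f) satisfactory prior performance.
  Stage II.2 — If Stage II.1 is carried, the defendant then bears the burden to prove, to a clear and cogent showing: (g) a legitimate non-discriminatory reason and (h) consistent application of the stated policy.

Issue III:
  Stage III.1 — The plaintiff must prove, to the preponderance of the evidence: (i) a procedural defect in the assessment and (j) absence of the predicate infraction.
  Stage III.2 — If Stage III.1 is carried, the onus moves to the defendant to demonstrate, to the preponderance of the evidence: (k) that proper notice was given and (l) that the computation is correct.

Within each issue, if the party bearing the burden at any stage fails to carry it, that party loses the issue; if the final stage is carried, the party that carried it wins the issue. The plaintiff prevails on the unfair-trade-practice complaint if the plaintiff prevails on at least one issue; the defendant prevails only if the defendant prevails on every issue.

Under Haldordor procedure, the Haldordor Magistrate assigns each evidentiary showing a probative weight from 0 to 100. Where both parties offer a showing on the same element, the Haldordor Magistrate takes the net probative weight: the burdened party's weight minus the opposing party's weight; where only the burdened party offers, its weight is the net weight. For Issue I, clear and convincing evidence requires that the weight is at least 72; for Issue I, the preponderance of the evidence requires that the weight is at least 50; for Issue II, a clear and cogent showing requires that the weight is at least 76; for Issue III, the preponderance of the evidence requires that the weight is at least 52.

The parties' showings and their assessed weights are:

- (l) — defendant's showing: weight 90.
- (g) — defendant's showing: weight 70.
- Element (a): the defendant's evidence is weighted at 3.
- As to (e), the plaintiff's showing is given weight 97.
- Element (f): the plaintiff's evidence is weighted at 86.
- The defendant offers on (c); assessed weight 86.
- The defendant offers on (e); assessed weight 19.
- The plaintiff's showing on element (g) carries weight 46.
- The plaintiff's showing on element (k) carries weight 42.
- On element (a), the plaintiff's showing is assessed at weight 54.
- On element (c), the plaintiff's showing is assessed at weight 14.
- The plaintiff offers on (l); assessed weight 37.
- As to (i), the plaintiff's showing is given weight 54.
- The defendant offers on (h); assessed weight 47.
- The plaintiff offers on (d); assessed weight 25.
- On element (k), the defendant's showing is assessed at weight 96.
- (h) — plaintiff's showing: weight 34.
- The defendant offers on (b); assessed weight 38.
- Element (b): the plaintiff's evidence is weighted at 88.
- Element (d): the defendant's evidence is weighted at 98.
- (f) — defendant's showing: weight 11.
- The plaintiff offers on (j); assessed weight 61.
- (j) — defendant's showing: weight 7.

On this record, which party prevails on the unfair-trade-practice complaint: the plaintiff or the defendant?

— Issue I —
Stage I.1 (plaintiff, the preponderance of the evidence, weight is at least 50): (a) net 54−3=51 ≥ 50 — meets; (b) net 88−38=50 ≥ 50 — meets.
  Stage I.1 carried; the burden shifts to the defendant.
Stage I.2 (defendant, clear and convincing evidence, weight is at least 72): (c) net 86−14=72 ≥ 72 — meets; (d) net 98−25=73 ≥ 72 — meets.
  All elements met at the final stage.
All stages carried — the defendant prevails on this issue.
— Issue II —
At Stage II.1 the plaintiff must meet a clear and cogent showing (weight is at least 76): on (e) the weight is 97 less the opposing 19 gives net 78, ≥ 76, so (e) meets the standard; on (f) the weight is 86 less the opposing 11 gives net 75, < 76, so (f) does not meet the standard.
  Not every element is met, so the plaintiff fails to carry Stage II.1.
The analysis ends at Stage II.1; the defendant prevails on this issue.
— Issue III —
At Stage III.1 the plaintiff must meet the preponderance of the evidence (weight is at least 52): on (i) the weight is 54, ≥ 52, so (i) meets the standard; on (j) the weight is 61 less the opposing 7 gives net 54, ≥ 52, so (j) meets the standard.
  Stage III.1 is satisfied; the onus moves to the defendant.
At Stage III.2 the defendant must meet the preponderance of the evidence (weight is at least 52): on (k) the weight is 96 less the opposing 42 gives net 54, which does reach 52, so (k) meets the standard; on (l) the weight is 90 less the opposing 37 gives net 53, which does reach 52, so (l) meets the standard.
  All elements met at the final stage.
With every stage satisfied, the defendant prevails on this issue.
Per-issue: Issue I → defendant; Issue II → defendant; Issue III → defendant. The plaintiff must prevail on at least one issue; overall, the defendant prevails.

defendant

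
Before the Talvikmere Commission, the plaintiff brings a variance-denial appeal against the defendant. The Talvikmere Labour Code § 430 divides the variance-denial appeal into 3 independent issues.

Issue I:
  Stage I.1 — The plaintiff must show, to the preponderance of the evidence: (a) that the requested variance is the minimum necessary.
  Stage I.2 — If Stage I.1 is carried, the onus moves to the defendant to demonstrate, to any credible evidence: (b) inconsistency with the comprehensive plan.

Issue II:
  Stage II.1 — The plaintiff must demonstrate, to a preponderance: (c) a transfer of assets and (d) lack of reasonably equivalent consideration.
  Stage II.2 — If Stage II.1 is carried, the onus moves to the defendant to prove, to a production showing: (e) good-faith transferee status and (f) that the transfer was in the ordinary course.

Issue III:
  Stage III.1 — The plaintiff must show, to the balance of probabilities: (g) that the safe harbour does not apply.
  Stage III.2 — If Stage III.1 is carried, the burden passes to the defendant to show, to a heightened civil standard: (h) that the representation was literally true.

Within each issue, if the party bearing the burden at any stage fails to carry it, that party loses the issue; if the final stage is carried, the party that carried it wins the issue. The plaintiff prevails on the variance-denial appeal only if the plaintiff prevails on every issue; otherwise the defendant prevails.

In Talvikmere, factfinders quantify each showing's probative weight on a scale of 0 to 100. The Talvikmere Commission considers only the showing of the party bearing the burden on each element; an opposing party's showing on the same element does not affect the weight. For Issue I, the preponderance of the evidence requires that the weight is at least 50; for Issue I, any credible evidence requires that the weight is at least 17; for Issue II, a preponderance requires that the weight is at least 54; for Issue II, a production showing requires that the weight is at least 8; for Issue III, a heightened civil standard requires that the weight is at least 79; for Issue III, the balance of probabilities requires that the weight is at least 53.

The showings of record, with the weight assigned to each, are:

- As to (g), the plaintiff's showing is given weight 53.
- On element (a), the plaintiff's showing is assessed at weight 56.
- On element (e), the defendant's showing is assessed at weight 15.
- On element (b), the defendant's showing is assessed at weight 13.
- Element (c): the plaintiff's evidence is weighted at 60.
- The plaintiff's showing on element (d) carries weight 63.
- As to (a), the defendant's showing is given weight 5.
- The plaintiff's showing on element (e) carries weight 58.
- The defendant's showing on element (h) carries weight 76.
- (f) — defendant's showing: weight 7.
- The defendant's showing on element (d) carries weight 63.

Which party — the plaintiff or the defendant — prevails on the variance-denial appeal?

— Issue I —
Stage I.1 (plaintiff, the preponderance of the evidence, weight is at least 50): (a) 56 (defendant's 5 disregarded) ≥ 50 — meets.
  Stage I.1 carried; the burden shifts to the defendant.
Stage I.2 (defendant, any credible evidence, weight is at least 17): (b) 13 < 17 — fails.
  Not every element is met, so the defendant fails to carry Stage I.2.
The plaintiff prevails on this issue.
— Issue II —
Stage II.1 — burden on plaintiff; standard: a preponderance (weight is at least 54).
    (c): 60 ≥ 54 [met]
    (d): 63 (defendant's 63 disregarded) ≥ 54 [met]
  All elements met. The burden passes to the defendant.
Stage II.2 — burden on defendant; standard: a production showing (weight is at least 8).
    (e): 15 (plaintiff's 58 disregarded) ≥ 8 [met]
    (f): 7 < 8 [not met]
  The defendant does not carry Stage II.2.
So the plaintiff prevails on this issue.
— Issue III —
Stage III.1 — burden on plaintiff; standard: the balance of probabilities (weight is at least 53).
    (g): 53 ≥ 53 [met]
  Stage III.1 carried; the burden shifts to the defendant.
Stage III.2 — burden on defendant; standard: a heightened civil standard (weight is at least 79).
    (h): 76 < 79 [not met]
  Stage III.2 not carried; the defendant fails its burden.
The analysis ends at Stage III.2; the plaintiff prevails on this issue.
Per-issue: Issue I → plaintiff; Issue II → plaintiff; Issue III → plaintiff. The plaintiff must prevail on every issue; overall, the plaintiff prevails.

plaintiff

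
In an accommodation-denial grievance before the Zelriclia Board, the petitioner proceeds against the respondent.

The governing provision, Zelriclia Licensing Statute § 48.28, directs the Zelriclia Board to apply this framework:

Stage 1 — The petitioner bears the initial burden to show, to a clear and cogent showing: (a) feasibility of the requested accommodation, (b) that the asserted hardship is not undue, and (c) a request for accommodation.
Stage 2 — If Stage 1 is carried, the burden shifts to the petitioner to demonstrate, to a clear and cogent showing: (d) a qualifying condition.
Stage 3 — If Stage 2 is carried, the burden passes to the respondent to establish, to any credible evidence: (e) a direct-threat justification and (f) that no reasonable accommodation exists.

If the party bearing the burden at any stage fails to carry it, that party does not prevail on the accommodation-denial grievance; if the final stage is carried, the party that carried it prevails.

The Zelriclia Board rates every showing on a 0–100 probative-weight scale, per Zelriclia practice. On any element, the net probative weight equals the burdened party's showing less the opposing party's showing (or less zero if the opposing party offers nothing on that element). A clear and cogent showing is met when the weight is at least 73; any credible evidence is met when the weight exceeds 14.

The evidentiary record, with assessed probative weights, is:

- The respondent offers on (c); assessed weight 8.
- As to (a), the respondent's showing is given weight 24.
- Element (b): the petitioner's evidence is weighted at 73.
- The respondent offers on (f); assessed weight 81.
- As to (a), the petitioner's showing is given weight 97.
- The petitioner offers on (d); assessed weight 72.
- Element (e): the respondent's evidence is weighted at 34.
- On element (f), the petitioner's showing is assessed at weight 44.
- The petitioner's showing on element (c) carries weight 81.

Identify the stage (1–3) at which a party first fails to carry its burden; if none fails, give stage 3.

Stage 1 — burden on petitioner; standard: a clear and cogent showing (weight is at least 73).
    (a): 97 − 24 = 73 ≥ 73 [met]
    (b): 73 ≥ 73 [met]
    (c): 81 − 8 = 73 ≥ 73 [met]
  All elements met. The petitioner retains the burden for Stage 2.
Stage 2 — burden on petitioner; standard: a clear and cogent showing (weight is at least 73).
    (d): 72 < 73 [not met]
  Not every element is met, so the petitioner fails to carry Stage 2.
The analysis ends at Stage 2; the respondent prevails.

stage 2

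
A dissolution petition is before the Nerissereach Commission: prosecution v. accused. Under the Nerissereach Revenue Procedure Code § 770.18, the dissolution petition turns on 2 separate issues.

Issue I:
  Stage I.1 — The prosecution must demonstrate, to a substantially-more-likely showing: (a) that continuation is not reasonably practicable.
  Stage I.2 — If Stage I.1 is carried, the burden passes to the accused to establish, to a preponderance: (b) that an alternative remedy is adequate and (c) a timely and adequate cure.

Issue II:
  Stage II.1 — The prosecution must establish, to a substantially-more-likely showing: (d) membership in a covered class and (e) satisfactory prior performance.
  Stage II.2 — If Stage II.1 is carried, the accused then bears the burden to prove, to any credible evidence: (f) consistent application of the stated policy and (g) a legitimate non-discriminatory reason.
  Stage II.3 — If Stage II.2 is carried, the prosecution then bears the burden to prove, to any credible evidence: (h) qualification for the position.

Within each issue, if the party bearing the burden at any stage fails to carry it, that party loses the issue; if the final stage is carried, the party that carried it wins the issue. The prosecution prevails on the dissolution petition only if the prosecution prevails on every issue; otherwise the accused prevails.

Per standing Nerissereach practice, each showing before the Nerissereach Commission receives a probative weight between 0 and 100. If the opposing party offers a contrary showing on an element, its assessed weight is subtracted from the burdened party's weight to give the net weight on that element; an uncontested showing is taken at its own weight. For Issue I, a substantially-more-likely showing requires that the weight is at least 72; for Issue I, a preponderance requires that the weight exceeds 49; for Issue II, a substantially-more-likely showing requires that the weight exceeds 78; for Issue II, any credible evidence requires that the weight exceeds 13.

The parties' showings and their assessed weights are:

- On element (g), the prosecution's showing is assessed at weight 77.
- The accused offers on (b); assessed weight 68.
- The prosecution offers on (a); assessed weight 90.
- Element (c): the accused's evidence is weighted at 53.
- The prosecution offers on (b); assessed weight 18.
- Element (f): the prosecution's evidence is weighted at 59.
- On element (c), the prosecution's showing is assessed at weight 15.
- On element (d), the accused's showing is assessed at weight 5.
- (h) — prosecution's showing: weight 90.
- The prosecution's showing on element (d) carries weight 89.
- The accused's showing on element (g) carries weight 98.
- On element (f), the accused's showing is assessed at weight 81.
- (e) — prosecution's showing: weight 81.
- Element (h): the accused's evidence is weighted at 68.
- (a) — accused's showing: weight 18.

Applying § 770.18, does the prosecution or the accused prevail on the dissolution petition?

— Issue I —
Stage I.1 — burden on prosecution; standard: a substantially-more-likely showing (weight is at least 72).
    (a): 90 − 18 = 72 ≥ 72 [met]
  The prosecution carries Stage I.1; the accused now bears the burden.
Stage I.2 — burden on accused; standard: a preponderance (weight exceeds 49).
    (b): 68 − 18 = 50 > 49 [met]
    (c): 53 − 15 = 38 ≤ 49 [not met]
  Stage I.2 not carried; the accused fails its burden.
So the prosecution prevails on this issue.
— Issue II —
At Stage II.1 the prosecution must meet a substantially-more-likely showing (weight exceeds 78): on (d) the weight is 89 less the opposing 5 gives net 84, which does exceed 78, so (d) meets the standard; on (e) the weight is 81, > 78, so (e) meets the standard.
  All elements met. The burden passes to the accused.
At Stage II.2 the accused must meet any credible evidence (weight exceeds 13): on (f) the weight is 81 less the opposing 59 gives net 22, > 13, so (f) meets the standard; on (g) the weight is 98 less the opposing 77 gives net 21, > 13, so (g) meets the standard.
  The accused carries Stage II.2; the prosecution now bears the burden.
At Stage II.3 the prosecution must meet any credible evidence (weight exceeds 13): on (h) the weight is 90 less the opposing 68 gives net 22, which does exceed 13, so (h) meets the standard.
  Stage II.3 carried; the final stage is satisfied.
With every stage satisfied, the prosecution prevails on this issue.
Per-issue: Issue I → prosecution; Issue II → prosecution. The prosecution must prevail on every issue; overall, the prosecution prevails.

prosecution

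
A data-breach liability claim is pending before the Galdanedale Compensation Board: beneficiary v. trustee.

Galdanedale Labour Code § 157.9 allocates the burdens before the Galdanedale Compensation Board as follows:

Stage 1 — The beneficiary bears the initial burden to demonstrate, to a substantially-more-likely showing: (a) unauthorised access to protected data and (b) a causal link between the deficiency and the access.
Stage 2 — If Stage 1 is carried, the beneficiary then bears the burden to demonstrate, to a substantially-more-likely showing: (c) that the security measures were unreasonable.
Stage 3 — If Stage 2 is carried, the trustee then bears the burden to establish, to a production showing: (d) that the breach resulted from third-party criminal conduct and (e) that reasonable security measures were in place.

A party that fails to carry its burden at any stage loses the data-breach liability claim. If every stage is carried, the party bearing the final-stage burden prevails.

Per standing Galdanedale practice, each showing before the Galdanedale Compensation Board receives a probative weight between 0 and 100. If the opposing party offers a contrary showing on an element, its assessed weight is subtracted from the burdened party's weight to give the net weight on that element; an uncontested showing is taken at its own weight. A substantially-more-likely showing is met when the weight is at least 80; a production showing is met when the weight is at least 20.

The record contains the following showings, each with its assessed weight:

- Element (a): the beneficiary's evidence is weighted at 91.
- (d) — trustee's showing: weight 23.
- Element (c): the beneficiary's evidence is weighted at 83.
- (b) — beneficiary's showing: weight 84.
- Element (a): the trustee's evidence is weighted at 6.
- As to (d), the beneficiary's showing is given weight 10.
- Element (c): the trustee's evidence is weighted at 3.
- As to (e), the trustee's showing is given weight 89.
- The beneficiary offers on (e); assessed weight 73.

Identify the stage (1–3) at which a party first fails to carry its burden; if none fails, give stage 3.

Stage 1 (beneficiary, a substantially-more-likely showing, weight is at least 80): (a) net 91−6=85 ≥ 80 — meets; (b) 84 ≥ 80 — meets.
  All elements met. The beneficiary retains the burden for Stage 2.
Stage 2 (beneficiary, a substantially-more-likely showing, weight is at least 80): (c) net 83−3=80 ≥ 80 — meets.
  Stage 2 carried; the burden shifts to the trustee.
Stage 3 (trustee, a production showing, weight is at least 20): (d) net 23−10=13 < 20 — fails; (e) net 89−73=16 < 20 — fails.
  Not every element is met, so the trustee fails to carry Stage 3.
So the beneficiary prevails.

stage 3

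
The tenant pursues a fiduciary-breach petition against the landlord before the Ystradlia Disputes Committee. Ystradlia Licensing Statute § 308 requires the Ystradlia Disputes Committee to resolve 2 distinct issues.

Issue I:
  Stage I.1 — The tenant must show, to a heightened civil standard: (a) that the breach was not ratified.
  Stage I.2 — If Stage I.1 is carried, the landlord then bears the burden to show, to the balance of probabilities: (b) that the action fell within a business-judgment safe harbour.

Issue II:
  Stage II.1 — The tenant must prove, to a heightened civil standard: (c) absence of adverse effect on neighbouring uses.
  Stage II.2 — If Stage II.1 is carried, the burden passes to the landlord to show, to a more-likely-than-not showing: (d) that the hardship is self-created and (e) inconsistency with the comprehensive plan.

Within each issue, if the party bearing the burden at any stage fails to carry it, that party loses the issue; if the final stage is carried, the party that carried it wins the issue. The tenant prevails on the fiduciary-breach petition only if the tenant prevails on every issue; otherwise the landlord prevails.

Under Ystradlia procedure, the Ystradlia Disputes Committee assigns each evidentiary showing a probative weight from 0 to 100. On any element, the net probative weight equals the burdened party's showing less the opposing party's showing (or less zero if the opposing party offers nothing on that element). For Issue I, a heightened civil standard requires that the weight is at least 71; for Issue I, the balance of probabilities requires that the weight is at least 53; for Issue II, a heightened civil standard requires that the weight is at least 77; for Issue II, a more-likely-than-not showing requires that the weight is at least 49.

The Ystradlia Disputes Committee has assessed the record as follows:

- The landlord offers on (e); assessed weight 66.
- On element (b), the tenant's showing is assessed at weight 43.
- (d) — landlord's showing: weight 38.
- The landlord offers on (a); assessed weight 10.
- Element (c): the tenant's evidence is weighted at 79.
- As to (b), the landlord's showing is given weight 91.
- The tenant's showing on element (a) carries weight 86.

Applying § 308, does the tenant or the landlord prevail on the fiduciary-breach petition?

— Issue I —
Stage I.1 — burden on tenant; standard: a heightened civil standard (weight is at least 71).
    (a): 86 − 10 = 76 ≥ 71 [met]
  Stage I.1 carried; the burden shifts to the landlord.
Stage I.2 — burden on landlord; standard: the balance of probabilities (weight is at least 53).
    (b): 91 − 43 = 48 < 53 [not met]
  Not every element is met, so the landlord fails to carry Stage I.2.
The analysis ends at Stage I.2; the tenant prevails on this issue.
— Issue II —
Stage II.1 — burden on tenant; standard: a heightened civil standard (weight is at least 77).
    (c): 79 ≥ 77 [met]
  Stage II.1 carried; the burden shifts to the landlord.
Stage II.2 — burden on landlord; standard: a more-likely-than-not showing (weight is at least 49).
    (d): 38 < 49 [not met]
    (e): 66 ≥ 49 [met]
  Stage II.2 not carried; the landlord fails its burden.
The analysis ends at Stage II.2; the tenant prevails on this issue.
Per-issue: Issue I → tenant; Issue II → tenant. The tenant must prevail on every issue; overall, the tenant prevails.

tenant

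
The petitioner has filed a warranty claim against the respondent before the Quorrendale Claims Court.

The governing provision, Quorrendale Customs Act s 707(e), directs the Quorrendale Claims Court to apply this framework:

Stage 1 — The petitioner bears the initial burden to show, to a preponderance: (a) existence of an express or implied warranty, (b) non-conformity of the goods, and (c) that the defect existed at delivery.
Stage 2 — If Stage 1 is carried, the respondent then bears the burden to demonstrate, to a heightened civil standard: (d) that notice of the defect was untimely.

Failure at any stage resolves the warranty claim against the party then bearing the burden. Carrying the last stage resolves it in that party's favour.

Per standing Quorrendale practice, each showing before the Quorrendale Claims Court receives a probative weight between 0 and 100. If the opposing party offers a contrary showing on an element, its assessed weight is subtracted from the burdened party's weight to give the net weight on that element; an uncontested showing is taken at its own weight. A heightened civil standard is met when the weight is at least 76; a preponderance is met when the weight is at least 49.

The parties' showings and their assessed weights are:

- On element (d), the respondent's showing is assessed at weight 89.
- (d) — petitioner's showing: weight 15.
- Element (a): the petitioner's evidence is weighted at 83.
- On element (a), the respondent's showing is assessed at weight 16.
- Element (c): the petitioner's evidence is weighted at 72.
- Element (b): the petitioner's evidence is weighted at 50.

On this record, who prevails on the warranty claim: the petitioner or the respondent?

Stage 1 — burden on petitioner; standard: a preponderance (weight is at least 49).
    (a): 83 − 16 = 67 ≥ 49 [met]
    (b): 50 ≥ 49 [met]
    (c): 72 ≥ 49 [met]
  The petitioner carries Stage 1; the respondent now bears the burden.
Stage 2 — burden on respondent; standard: a heightened civil standard (weight is at least 76).
    (d): 89 − 15 = 74 < 76 [not met]
  The respondent does not carry Stage 2.
The analysis ends at Stage 2; the petitioner prevails.

petitioner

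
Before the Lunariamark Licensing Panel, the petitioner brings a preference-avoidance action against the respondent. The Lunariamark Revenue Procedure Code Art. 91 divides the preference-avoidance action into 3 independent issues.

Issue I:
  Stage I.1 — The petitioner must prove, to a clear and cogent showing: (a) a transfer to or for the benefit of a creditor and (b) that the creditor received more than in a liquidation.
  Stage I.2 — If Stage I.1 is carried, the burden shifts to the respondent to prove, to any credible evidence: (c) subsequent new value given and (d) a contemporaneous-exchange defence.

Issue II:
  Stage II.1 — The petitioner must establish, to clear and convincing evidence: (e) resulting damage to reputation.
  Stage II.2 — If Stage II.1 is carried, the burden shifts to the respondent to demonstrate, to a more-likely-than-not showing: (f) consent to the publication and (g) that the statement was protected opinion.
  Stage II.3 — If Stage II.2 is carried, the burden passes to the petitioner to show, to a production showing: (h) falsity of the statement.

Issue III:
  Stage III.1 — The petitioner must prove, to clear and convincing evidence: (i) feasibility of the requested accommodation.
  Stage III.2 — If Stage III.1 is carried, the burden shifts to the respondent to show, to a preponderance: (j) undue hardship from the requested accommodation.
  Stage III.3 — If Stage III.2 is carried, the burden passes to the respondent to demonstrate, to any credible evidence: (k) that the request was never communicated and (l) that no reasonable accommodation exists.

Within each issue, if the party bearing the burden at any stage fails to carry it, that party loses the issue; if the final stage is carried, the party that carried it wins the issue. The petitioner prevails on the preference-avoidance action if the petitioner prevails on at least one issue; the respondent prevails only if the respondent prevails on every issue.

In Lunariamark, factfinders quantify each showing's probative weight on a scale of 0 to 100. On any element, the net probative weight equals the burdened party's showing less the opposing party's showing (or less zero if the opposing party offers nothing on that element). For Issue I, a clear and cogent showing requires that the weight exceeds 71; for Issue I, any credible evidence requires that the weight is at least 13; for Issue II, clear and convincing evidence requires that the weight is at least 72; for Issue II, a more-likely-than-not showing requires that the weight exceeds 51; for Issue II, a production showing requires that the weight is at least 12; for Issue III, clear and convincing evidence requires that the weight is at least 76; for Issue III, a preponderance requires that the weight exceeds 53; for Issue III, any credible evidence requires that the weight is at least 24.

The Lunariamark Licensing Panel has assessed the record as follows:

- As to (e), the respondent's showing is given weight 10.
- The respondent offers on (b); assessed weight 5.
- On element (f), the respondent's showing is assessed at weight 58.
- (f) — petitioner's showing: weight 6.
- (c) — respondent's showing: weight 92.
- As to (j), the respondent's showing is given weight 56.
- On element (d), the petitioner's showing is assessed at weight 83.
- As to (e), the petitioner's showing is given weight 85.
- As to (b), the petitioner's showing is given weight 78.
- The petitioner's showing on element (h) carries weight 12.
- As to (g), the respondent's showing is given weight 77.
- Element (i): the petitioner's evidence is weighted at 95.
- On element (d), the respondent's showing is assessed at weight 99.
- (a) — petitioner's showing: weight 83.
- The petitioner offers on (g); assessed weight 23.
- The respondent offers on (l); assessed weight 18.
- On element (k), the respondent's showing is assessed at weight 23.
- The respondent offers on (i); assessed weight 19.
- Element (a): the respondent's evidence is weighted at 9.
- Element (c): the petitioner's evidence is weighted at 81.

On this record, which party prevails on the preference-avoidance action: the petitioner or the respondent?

petitioner

— Issue I —
Stage I.1 — burden on petitioner; standard: a clear and cogent showing (weight exceeds 71).
    (a): 83 − 9 = 74 > 71 [met]
    (b): 78 − 5 = 73 > 71 [met]
  Stage I.1 is satisfied; the onus moves to the respondent.
Stage I.2 — burden on respondent; standard: any credible evidence (weight is at least 13).
    (c): 92 − 81 = 11 < 13 [not met]
    (d): 99 − 83 = 16 ≥ 13 [met]
  Not every element is met, so the respondent fails to carry Stage I.2.
So the petitioner prevails on this issue.
— Issue II —
Stage II.1 — burden on petitioner; standard: clear and convincing evidence (weight is at least 72).
    (e): 85 − 10 = 75 ≥ 72 [met]
  All elements met. The burden passes to the respondent.
Stage II.2 — burden on respondent; standard: a more-likely-than-not showing (weight exceeds 51).
    (f): 58 − 6 = 52 > 51 [met]
    (g): 77 − 23 = 54 > 51 [met]
  All elements met. The burden passes to the petitioner.
Stage II.3 — burden on petitioner; standard: a production showing (weight is at least 12).
    (h): 12 ≥ 12 [met]
  The petitioner carries the last stage.
Every stage carried; the petitioner prevails on this issue.
— Issue III —
Stage III.1 (petitioner, clear and convincing evidence, weight is at least 76): (i) net 95−19=76 ≥ 76 — meets.
  Stage III.1 carried; the burden shifts to the respondent.
Stage III.2 (respondent, a preponderance, weight exceeds 53): (j) 56 > 53 — meets.
  Stage III.2 is satisfied; the respondent continues to bear the burden.
Stage III.3 (respondent, any credible evidence, weight is at least 24): (k) 23 < 24 — fails; (l) 18 < 24 — fails.
  Not every element is met, so the respondent fails to carry Stage III.3.
So the petitioner prevails on this issue.
Per-issue: Issue I → petitioner; Issue II → petitioner; Issue III → petitioner. The petitioner must prevail on at least one issue; overall, the petitioner prevails.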